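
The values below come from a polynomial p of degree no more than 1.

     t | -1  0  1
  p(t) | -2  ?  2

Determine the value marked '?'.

0

On equispaced nodes a degree-1 polynomial has vanishing second forward difference, so
  p(-1) - 2·p(0) + p(1) = 0.
Substituting the known values and solving for p(0):
  -2·p(0) = 0
  p(0) = 0.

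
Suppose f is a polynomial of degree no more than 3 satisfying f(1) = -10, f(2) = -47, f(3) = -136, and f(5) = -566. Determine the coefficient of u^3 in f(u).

-4

Write f(u) = au^3 + bu^2 + cu + d. Substituting each data point gives a linear system:
  a + b + c + d = -10
  8a + 4b + 2c + d = -47
  27a + 9b + 3c + d = -136
  125a + 25b + 5c + d = -566
Solving the system yields a = -4, b = -2, c = -3, d = -1.
So f(u) = -4u^3 - 2u^2 - 3u - 1.
The leading coefficient is -4.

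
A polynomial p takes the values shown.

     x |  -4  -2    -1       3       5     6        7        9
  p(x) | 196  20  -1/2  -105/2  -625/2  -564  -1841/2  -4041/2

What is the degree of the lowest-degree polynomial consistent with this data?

Divided differences on the nodes -4, -2, -1, 3, 5, 6, 7, 9:
  order 0: 196  20  -1/2  -105/2  -625/2  -564  -1841/2  -4041/2
  order 1: -88  -41/2  -13  -130  -503/2  -713/2  -550
  order 2: 45/2  3/2  -39/2  -81/2  -105/2  -129/2
  order 3: -3  -3  -3  -3  -3
  order 4: 0  0  0  0
  order 5: 0  0  0
  order 6: 0  0
  order 7: 0
The order-3 divided differences are all -3 (nonzero) and every higher order vanishes, so the data lies on a polynomial of degree exactly 3.

3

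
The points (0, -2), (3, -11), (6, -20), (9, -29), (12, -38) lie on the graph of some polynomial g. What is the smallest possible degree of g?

Forward differences of the values at x = 0, 3, 6, 9, 12:
  g  : -2  -11  -20  -29  -38
  Δ  : -9  -9  -9  -9
  Δ^2: 0  0  0
  Δ^3: 0  0
  Δ^4: 0
The first differences are constant (-9) and nonzero, while all higher differences vanish, so the minimal degree is 1.

1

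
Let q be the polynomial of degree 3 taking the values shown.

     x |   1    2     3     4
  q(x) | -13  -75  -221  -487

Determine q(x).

q(x) = -6x^3 - 6x^2 - 2x + 1

Write q(x) = ax^3 + bx^2 + cx + d. Substituting each data point gives a linear system:
  a + b + c + d = -13
  8a + 4b + 2c + d = -75
  27a + 9b + 3c + d = -221
  64a + 16b + 4c + d = -487
Solving the system yields a = -6, b = -6, c = -2, d = 1.
So q(x) = -6x^3 - 6x^2 - 2x + 1.
Check: q(3) = -221. ✓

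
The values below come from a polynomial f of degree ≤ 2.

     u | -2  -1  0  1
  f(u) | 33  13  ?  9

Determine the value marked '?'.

5

On equispaced nodes a degree-2 polynomial has vanishing third forward difference, so
  - f(-2) + 3·f(-1) - 3·f(0) + f(1) = 0.
Substituting the known values and solving for f(0):
  -3·f(0) = -15
  f(0) = 5.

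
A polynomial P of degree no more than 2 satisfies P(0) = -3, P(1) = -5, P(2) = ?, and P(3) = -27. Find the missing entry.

-13

On equispaced nodes a degree-2 polynomial has vanishing third forward difference, so
  - P(0) + 3·P(1) - 3·P(2) + P(3) = 0.
Substituting the known values and solving for P(2):
  -3·P(2) = 39
  P(2) = -13.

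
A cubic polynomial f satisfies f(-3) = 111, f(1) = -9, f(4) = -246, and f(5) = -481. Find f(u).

Write f(u) = au^3 + bu^2 + cu + d. Substituting each data point gives a linear system:
  -27a + 9b - 3c + d = 111
  a + b + c + d = -9
  64a + 16b + 4c + d = -246
  125a + 25b + 5c + d = -481
Solving the system yields a = -4, b = 1, c = 0, d = -6.
So f(u) = -4u^3 + u^2 - 6.
Check: f(-3) = 111. ✓

f(u) = -4u^3 + u^2 - 6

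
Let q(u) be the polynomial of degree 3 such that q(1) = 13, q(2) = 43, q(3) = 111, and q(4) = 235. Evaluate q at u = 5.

Write q(u) = au^3 + bu^2 + cu + d. Substituting each data point gives a linear system:
  a + b + c + d = 13
  8a + 4b + 2c + d = 43
  27a + 9b + 3c + d = 111
  64a + 16b + 4c + d = 235
Solving the system yields a = 3, b = 1, c = 6, d = 3.
So q(u) = 3u^3 + u^2 + 6u + 3.
Then q(5) = 433.

433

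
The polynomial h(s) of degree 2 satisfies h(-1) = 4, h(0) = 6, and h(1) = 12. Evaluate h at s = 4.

54

Using the Lagrange interpolation formula with nodes -1, 0, 1:
  L_0(s) = s(s - 1) / 2
  L_1(s) = (s + 1)(s - 1) / -1
  L_2(s) = (s + 1)s / 2
Then h(s) = 4·L_0(s) + 6·L_1(s) + 12·L_2(s).
Expanding and collecting terms gives h(s) = 2s^2 + 4s + 6.
Evaluating at s = 4: h(4) = 54.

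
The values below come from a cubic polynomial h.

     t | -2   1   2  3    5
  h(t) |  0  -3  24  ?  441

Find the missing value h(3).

The 4 known points determine the degree-3 polynomial uniquely.
Write h(t) = at^3 + bt^2 + ct + d. Substituting each data point gives a linear system:
  -8a + 4b - 2c + d = 0
  a + b + c + d = -3
  8a + 4b + 2c + d = 24
  125a + 25b + 5c + d = 441
Solving the system yields a = 3, b = 4, c = -6, d = -4.
So h(t) = 3t³ + 4t² - 6t - 4.
Then h(3) = 95.

95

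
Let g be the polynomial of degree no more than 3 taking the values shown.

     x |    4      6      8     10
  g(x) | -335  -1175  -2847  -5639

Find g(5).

Using the Lagrange interpolation formula with nodes 4, 6, 8, 10:
  L_0(x) = (x - 6)(x - 8)(x - 10) / -48
  L_1(x) = (x - 4)(x - 8)(x - 10) / 16
  L_2(x) = (x - 4)(x - 6)(x - 10) / -16
  L_3(x) = (x - 4)(x - 6)(x - 8) / 48
Then g(x) = -335·L_0(x) - 1175·L_1(x) - 2847·L_2(x) - 5639·L_3(x).
Expanding and collecting terms gives g(x) = -6x^3 + 4x^2 - 4x + 1.
Evaluating at x = 5: g(5) = -669.

-669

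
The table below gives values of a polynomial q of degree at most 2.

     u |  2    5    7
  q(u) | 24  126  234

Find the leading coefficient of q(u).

Write q(u) = au^2 + bu + c. Substituting each data point gives a linear system:
  4a + 2b + c = 24
  25a + 5b + c = 126
  49a + 7b + c = 234
Solving the system yields a = 4, b = 6, c = -4.
So q(u) = 4u^2 + 6u - 4.
The leading coefficient is 4.

4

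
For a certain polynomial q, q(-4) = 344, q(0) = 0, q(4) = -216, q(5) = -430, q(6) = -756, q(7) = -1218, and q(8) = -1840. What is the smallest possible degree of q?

3

Divided differences on the nodes -4, 0, 4, 5, 6, 7, 8:
  order 0: 344  0  -216  -430  -756  -1218  -1840
  order 1: -86  -54  -214  -326  -462  -622
  order 2: 4  -32  -56  -68  -80
  order 3: -4  -4  -4  -4
  order 4: 0  0  0
  order 5: 0  0
  order 6: 0
The order-3 divided differences are all -4 (nonzero) and every higher order vanishes, so the data lies on a polynomial of degree exactly 3.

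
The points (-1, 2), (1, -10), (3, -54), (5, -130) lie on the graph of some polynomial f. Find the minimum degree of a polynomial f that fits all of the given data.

Forward differences of the values at s = -1, 1, 3, 5:
  f  : 2  -10  -54  -130
  Δ  : -12  -44  -76
  Δ^2: -32  -32
  Δ^3: 0
The second differences are constant (-32) and nonzero, while all higher differences vanish, so the minimal degree is 2.

2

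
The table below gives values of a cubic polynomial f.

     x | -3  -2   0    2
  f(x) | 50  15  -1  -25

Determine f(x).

Write f(x) = ax^3 + bx^2 + cx + d. Substituting each data point gives a linear system:
  -27a + 9b - 3c + d = 50
  -8a + 4b - 2c + d = 15
  d = -1
  8a + 4b + 2c + d = -25
Solving the system yields a = -2, b = -1, c = -2, d = -1.
So f(x) = -2x^3 - x^2 - 2x - 1.
Check: f(2) = -25. ✓

f(x) = -2x^3 - x^2 - 2x - 1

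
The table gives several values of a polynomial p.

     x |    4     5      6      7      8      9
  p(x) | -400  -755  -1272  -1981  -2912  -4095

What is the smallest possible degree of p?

Forward differences of the values at x = 4, 5, 6, 7, 8, 9:
  p  : -400  -755  -1272  -1981  -2912  -4095
  Δ  : -355  -517  -709  -931  -1183
  Δ^2: -162  -192  -222  -252
  Δ^3: -30  -30  -30
  Δ^4: 0  0
  Δ^5: 0
The third differences are constant (-30) and nonzero, while all higher differences vanish, so the minimal degree is 3.

3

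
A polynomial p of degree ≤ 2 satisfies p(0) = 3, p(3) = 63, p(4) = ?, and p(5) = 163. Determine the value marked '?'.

107

The 3 known points determine the degree-2 polynomial uniquely.
Write p(u) = au^2 + bu + c. Substituting each data point gives a linear system:
  c = 3
  9a + 3b + c = 63
  25a + 5b + c = 163
Solving the system yields a = 6, b = 2, c = 3.
So p(u) = 6u² + 2u + 3.
Then p(4) = 107.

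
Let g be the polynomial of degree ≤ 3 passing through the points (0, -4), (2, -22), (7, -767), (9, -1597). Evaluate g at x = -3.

Write g(x) = ax^3 + bx^2 + cx + d. Substituting each data point gives a linear system:
  d = -4
  8a + 4b + 2c + d = -22
  343a + 49b + 7c + d = -767
  729a + 81b + 9c + d = -1597
Solving the system yields a = -2, b = -2, c = 3, d = -4.
So g(x) = -2x^3 - 2x^2 + 3x - 4.
Then g(-3) = 23.

23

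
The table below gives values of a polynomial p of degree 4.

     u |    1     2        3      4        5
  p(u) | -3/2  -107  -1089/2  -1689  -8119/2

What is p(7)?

Using the Lagrange interpolation formula with nodes 1, 2, 3, 4, 5:
  L_0(u) = (u - 2)(u - 3)(u - 4)(u - 5) / 24
  L_1(u) = (u - 1)(u - 3)(u - 4)(u - 5) / -6
  L_2(u) = (u - 1)(u - 2)(u - 4)(u - 5) / 4
  L_3(u) = (u - 1)(u - 2)(u - 3)(u - 5) / -6
  L_4(u) = (u - 1)(u - 2)(u - 3)(u - 4) / 24
Then p(u) = -3/2·L_0(u) - 107·L_1(u) - 1089/2·L_2(u) - 1689·L_3(u) - 8119/2·L_4(u).
Expanding and collecting terms gives p(u) = -6u^4 - (5/2)u^3 - u^2 + 5u + 3.
Evaluating at u = 7: p(7) = -30549/2.

-30549/2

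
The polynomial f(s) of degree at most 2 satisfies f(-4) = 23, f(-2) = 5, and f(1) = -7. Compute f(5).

5

Write f(s) = as^2 + bs + c. Substituting each data point gives a linear system:
  16a - 4b + c = 23
  4a - 2b + c = 5
  a + b + c = -7
Solving the system yields a = 1, b = -3, c = -5.
So f(s) = s^2 - 3s - 5.
Then f(5) = 5.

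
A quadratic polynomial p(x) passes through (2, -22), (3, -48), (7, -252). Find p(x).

Write p(x) = ax^2 + bx + c. Substituting each data point gives a linear system:
  4a + 2b + c = -22
  9a + 3b + c = -48
  49a + 7b + c = -252
Solving the system yields a = -5, b = -1, c = 0.
So p(x) = -5x² - x.
Check: p(7) = -252. ✓

p(x) = -5x^2 - x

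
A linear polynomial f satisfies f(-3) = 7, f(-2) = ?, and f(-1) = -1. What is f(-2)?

The 2 known points determine the degree-1 polynomial uniquely.
Write f(s) = as + b. Substituting each data point gives a linear system:
  -3a + b = 7
  -a + b = -1
Solving the system yields a = -4, b = -5.
So f(s) = -4s - 5.
Then f(-2) = 3.

3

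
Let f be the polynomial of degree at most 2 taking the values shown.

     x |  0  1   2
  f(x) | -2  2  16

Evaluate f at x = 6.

Write f(x) = ax^2 + bx + c. Substituting each data point gives a linear system:
  c = -2
  a + b + c = 2
  4a + 2b + c = 16
Solving the system yields a = 5, b = -1, c = -2.
So f(x) = 5x² - x - 2.
Then f(6) = 172.

172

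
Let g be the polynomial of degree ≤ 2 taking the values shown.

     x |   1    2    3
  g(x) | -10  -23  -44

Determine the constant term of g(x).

-5

Write g(x) = ax^2 + bx + c. Substituting each data point gives a linear system:
  a + b + c = -10
  4a + 2b + c = -23
  9a + 3b + c = -44
Solving the system yields a = -4, b = -1, c = -5.
So g(x) = -4x² - x - 5.
The constant term is -5.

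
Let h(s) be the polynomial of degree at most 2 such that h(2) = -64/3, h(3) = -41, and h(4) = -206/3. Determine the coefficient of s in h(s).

Write h(s) = as^2 + bs + c. Substituting each data point gives a linear system:
  4a + 2b + c = -64/3
  9a + 3b + c = -41
  16a + 4b + c = -206/3
Solving the system yields a = -4, b = 1/3, c = -6.
So h(s) = -4s² + (1/3)s - 6.
The coefficient of s is 1/3.

1/3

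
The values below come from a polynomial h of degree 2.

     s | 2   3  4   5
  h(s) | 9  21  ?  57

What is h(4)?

The 3 known points determine the degree-2 polynomial uniquely.
Write h(s) = as^2 + bs + c. Substituting each data point gives a linear system:
  4a + 2b + c = 9
  9a + 3b + c = 21
  25a + 5b + c = 57
Solving the system yields a = 2, b = 2, c = -3.
So h(s) = 2s² + 2s - 3.
Then h(4) = 37.

37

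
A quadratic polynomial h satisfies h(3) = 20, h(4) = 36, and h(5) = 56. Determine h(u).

h(u) = 2u^2 + 2u - 4

Using the Lagrange interpolation formula with nodes 3, 4, 5:
  L_0(u) = (u - 4)(u - 5) / 2
  L_1(u) = (u - 3)(u - 5) / -1
  L_2(u) = (u - 3)(u - 4) / 2
Then h(u) = 20·L_0(u) + 36·L_1(u) + 56·L_2(u).
Expanding and collecting terms gives h(u) = 2u² + 2u - 4.
Check: h(3) = 20. ✓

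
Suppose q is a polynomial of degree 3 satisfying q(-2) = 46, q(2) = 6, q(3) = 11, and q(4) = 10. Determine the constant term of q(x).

Write q(x) = ax^3 + bx^2 + cx + d. Substituting each data point gives a linear system:
  -8a + 4b - 2c + d = 46
  8a + 4b + 2c + d = 6
  27a + 9b + 3c + d = 11
  64a + 16b + 4c + d = 10
Solving the system yields a = -1, b = 6, c = -6, d = 2.
So q(x) = -x^3 + 6x^2 - 6x + 2.
The constant term is 2.

2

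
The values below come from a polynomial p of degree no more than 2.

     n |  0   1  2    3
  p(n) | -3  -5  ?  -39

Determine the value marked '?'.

The 3 known points determine the degree-2 polynomial uniquely.
Write p(n) = an^2 + bn + c. Substituting each data point gives a linear system:
  c = -3
  a + b + c = -5
  9a + 3b + c = -39
Solving the system yields a = -5, b = 3, c = -3.
So p(n) = -5n^2 + 3n - 3.
Then p(2) = -17.

-17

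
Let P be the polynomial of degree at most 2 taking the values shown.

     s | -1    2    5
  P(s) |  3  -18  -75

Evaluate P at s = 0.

Write P(s) = as^2 + bs + c. Substituting each data point gives a linear system:
  a - b + c = 3
  4a + 2b + c = -18
  25a + 5b + c = -75
Solving the system yields a = -2, b = -5, c = 0.
So P(s) = -2s^2 - 5s.
Then P(0) = 0.

0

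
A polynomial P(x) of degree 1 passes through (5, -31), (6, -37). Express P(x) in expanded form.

P(x) = -6x - 1

Write P(x) = ax + b. Substituting each data point gives a linear system:
  5a + b = -31
  6a + b = -37
Solving the system yields a = -6, b = -1.
So P(x) = -6x - 1.
Check: P(5) = -31. ✓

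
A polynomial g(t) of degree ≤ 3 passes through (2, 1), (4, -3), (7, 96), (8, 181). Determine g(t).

Using the Lagrange interpolation formula with nodes 2, 4, 7, 8:
  L_0(t) = (t - 4)(t - 7)(t - 8) / -60
  L_1(t) = (t - 2)(t - 7)(t - 8) / 24
  L_2(t) = (t - 2)(t - 4)(t - 8) / -15
  L_3(t) = (t - 2)(t - 4)(t - 7) / 24
Then g(t) = 1·L_0(t) - 3·L_1(t) + 96·L_2(t) + 181·L_3(t).
Expanding and collecting terms gives g(t) = t^3 - 6t^2 + 6t + 5.
Check: g(8) = 181. ✓

g(t) = t^3 - 6t^2 + 6t + 5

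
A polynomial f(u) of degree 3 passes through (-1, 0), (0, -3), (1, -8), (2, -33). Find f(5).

Write f(u) = au^3 + bu^2 + cu + d. Substituting each data point gives a linear system:
  -a + b - c + d = 0
  d = -3
  a + b + c + d = -8
  8a + 4b + 2c + d = -33
Solving the system yields a = -3, b = -1, c = -1, d = -3.
So f(u) = -3u^3 - u^2 - u - 3.
Then f(5) = -408.

-408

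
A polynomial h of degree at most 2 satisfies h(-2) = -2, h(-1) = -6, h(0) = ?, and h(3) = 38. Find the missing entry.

The 3 known points determine the degree-2 polynomial uniquely.
Write h(t) = at^2 + bt + c. Substituting each data point gives a linear system:
  4a - 2b + c = -2
  a - b + c = -6
  9a + 3b + c = 38
Solving the system yields a = 3, b = 5, c = -4.
So h(t) = 3t^2 + 5t - 4.
Then h(0) = -4.

-4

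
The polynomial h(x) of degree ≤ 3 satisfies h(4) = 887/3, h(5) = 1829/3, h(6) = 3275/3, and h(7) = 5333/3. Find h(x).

Write h(x) = ax^3 + bx^2 + cx + d. Substituting each data point gives a linear system:
  64a + 16b + 4c + d = 887/3
  125a + 25b + 5c + d = 1829/3
  216a + 36b + 6c + d = 3275/3
  343a + 49b + 7c + d = 5333/3
Solving the system yields a = 6, b = -6, c = 2, d = -1/3.
So h(x) = 6x^3 - 6x^2 + 2x - 1/3.
Check: h(6) = 3275/3. ✓

h(x) = 6x^3 - 6x^2 + 2x - 1/3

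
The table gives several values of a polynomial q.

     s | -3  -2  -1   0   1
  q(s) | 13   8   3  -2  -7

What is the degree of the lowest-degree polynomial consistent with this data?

Forward differences of the values at s = -3, -2, -1, 0, 1:
  q  : 13  8  3  -2  -7
  Δ  : -5  -5  -5  -5
  Δ^2: 0  0  0
  Δ^3: 0  0
  Δ^4: 0
The first differences are constant (-5) and nonzero, while all higher differences vanish, so the minimal degree is 1.

1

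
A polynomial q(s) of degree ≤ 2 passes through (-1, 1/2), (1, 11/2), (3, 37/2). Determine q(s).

q(s) = s^2 + (5/2)s + 2

Write q(s) = as^2 + bs + c. Substituting each data point gives a linear system:
  a - b + c = 1/2
  a + b + c = 11/2
  9a + 3b + c = 37/2
Solving the system yields a = 1, b = 5/2, c = 2.
So q(s) = s^2 + (5/2)s + 2.
Check: q(1) = 11/2. ✓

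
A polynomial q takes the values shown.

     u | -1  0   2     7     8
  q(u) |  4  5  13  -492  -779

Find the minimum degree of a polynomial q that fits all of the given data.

Divided differences on the nodes -1, 0, 2, 7, 8:
  order 0: 4  5  13  -492  -779
  order 1: 1  4  -101  -287
  order 2: 1  -15  -31
  order 3: -2  -2
  order 4: 0
The order-3 divided differences are all -2 (nonzero) and every higher order vanishes, so the data lies on a polynomial of degree exactly 3.

3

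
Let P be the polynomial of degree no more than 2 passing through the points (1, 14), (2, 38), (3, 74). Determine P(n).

Using the Lagrange interpolation formula with nodes 1, 2, 3:
  L_0(n) = (n - 2)(n - 3) / 2
  L_1(n) = (n - 1)(n - 3) / -1
  L_2(n) = (n - 1)(n - 2) / 2
Then P(n) = 14·L_0(n) + 38·L_1(n) + 74·L_2(n).
Expanding and collecting terms gives P(n) = 6n^2 + 6n + 2.
Check: P(2) = 38. ✓

P(n) = 6n^2 + 6n + 2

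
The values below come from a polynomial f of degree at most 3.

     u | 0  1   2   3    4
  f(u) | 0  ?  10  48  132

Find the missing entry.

0

On equispaced nodes a degree-3 polynomial has vanishing fourth forward difference, so
  f(0) - 4·f(1) + 6·f(2) - 4·f(3) + f(4) = 0.
Substituting the known values and solving for f(1):
  -4·f(1) = 0
  f(1) = 0.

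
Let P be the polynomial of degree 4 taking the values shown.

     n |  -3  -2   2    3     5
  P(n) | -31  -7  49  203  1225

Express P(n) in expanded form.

P(n) = n^4 + 5n^3 - 6n + 5

Write P(n) = an^4 + bn^3 + cn^2 + dn + e. Substituting each data point gives a linear system:
  81a - 27b + 9c - 3d + e = -31
  16a - 8b + 4c - 2d + e = -7
  16a + 8b + 4c + 2d + e = 49
  81a + 27b + 9c + 3d + e = 203
  625a + 125b + 25c + 5d + e = 1225
Solving the system yields a = 1, b = 5, c = 0, d = -6, e = 5.
So P(n) = n^4 + 5n^3 - 6n + 5.
Check: P(3) = 203. ✓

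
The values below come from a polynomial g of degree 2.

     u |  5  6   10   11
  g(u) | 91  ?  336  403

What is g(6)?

128

The 3 known points determine the degree-2 polynomial uniquely.
Write g(u) = au^2 + bu + c. Substituting each data point gives a linear system:
  25a + 5b + c = 91
  100a + 10b + c = 336
  121a + 11b + c = 403
Solving the system yields a = 3, b = 4, c = -4.
So g(u) = 3u^2 + 4u - 4.
Then g(6) = 128.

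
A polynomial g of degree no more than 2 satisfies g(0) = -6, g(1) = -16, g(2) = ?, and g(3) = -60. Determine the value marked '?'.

On equispaced nodes a degree-2 polynomial has vanishing third forward difference, so
  - g(0) + 3·g(1) - 3·g(2) + g(3) = 0.
Substituting the known values and solving for g(2):
  -3·g(2) = 102
  g(2) = -34.

-34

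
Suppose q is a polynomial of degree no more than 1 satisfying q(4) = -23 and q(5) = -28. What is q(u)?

q(u) = -5u - 3

Write q(u) = au + b. Substituting each data point gives a linear system:
  4a + b = -23
  5a + b = -28
Solving the system yields a = -5, b = -3.
So q(u) = -5u - 3.
Check: q(4) = -23. ✓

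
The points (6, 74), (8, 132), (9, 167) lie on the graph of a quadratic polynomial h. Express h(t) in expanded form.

h(t) = 2t^2 + t - 4

Using the Lagrange interpolation formula with nodes 6, 8, 9:
  L_0(t) = (t - 8)(t - 9) / 6
  L_1(t) = (t - 6)(t - 9) / -2
  L_2(t) = (t - 6)(t - 8) / 3
Then h(t) = 74·L_0(t) + 132·L_1(t) + 167·L_2(t).
Expanding and collecting terms gives h(t) = 2t^2 + t - 4.
Check: h(8) = 132. ✓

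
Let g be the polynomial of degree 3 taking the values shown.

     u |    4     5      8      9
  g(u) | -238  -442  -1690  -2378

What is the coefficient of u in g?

Write g(u) = au^3 + bu^2 + cu + d. Substituting each data point gives a linear system:
  64a + 16b + 4c + d = -238
  125a + 25b + 5c + d = -442
  512a + 64b + 8c + d = -1690
  729a + 81b + 9c + d = -2378
Solving the system yields a = -3, b = -2, c = -3, d = -2.
So g(u) = -3u^3 - 2u^2 - 3u - 2.
The coefficient of u is -3.

-3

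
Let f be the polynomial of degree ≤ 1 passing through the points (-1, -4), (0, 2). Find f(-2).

Using the Lagrange interpolation formula with nodes -1, 0:
  L_0(n) = n / -1
  L_1(n) = (n + 1) / 1
Then f(n) = -4·L_0(n) + 2·L_1(n).
Expanding and collecting terms gives f(n) = 6n + 2.
Evaluating at n = -2: f(-2) = -10.

-10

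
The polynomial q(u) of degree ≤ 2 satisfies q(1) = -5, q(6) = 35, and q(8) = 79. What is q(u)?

Write q(u) = au^2 + bu + c. Substituting each data point gives a linear system:
  a + b + c = -5
  36a + 6b + c = 35
  64a + 8b + c = 79
Solving the system yields a = 2, b = -6, c = -1.
So q(u) = 2u² - 6u - 1.
Check: q(1) = -5. ✓

q(u) = 2u^2 - 6u - 1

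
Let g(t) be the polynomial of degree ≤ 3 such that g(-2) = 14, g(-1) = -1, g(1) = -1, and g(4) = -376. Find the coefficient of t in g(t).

Write g(t) = at^3 + bt^2 + ct + d. Substituting each data point gives a linear system:
  -8a + 4b - 2c + d = 14
  -a + b - c + d = -1
  a + b + c + d = -1
  64a + 16b + 4c + d = -376
Solving the system yields a = -5, b = -5, c = 5, d = 4.
So g(t) = -5t^3 - 5t^2 + 5t + 4.
The coefficient of t is 5.

5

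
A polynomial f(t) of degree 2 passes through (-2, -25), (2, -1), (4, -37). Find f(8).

-205

Write f(t) = at^2 + bt + c. Substituting each data point gives a linear system:
  4a - 2b + c = -25
  4a + 2b + c = -1
  16a + 4b + c = -37
Solving the system yields a = -4, b = 6, c = 3.
So f(t) = -4t² + 6t + 3.
Then f(8) = -205.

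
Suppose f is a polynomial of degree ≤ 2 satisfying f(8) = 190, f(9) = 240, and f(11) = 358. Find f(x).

f(x) = 3x^2 - x + 6

Using the Lagrange interpolation formula with nodes 8, 9, 11:
  L_0(x) = (x - 9)(x - 11) / 3
  L_1(x) = (x - 8)(x - 11) / -2
  L_2(x) = (x - 8)(x - 9) / 6
Then f(x) = 190·L_0(x) + 240·L_1(x) + 358·L_2(x).
Expanding and collecting terms gives f(x) = 3x^2 - x + 6.
Check: f(8) = 190. ✓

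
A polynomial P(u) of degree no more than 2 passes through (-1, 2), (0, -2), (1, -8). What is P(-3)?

Using the Lagrange interpolation formula with nodes -1, 0, 1:
  L_0(u) = u(u - 1) / 2
  L_1(u) = (u + 1)(u - 1) / -1
  L_2(u) = (u + 1)u / 2
Then P(u) = 2·L_0(u) - 2·L_1(u) - 8·L_2(u).
Expanding and collecting terms gives P(u) = -u^2 - 5u - 2.
Evaluating at u = -3: P(-3) = 4.

4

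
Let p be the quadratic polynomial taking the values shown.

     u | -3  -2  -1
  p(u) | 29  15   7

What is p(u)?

Write p(u) = au^2 + bu + c. Substituting each data point gives a linear system:
  9a - 3b + c = 29
  4a - 2b + c = 15
  a - b + c = 7
Solving the system yields a = 3, b = 1, c = 5.
So p(u) = 3u² + u + 5.
Check: p(-1) = 7. ✓

p(u) = 3u^2 + u + 5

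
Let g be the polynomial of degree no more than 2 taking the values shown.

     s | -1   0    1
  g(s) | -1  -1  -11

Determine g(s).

Using the Lagrange interpolation formula with nodes -1, 0, 1:
  L_0(s) = s(s - 1) / 2
  L_1(s) = (s + 1)(s - 1) / -1
  L_2(s) = (s + 1)s / 2
Then g(s) = -1·L_0(s) - 1·L_1(s) - 11·L_2(s).
Expanding and collecting terms gives g(s) = -5s^2 - 5s - 1.
Check: g(-1) = -1. ✓

g(s) = -5s^2 - 5s - 1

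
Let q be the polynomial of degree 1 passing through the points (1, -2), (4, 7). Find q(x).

Write q(x) = ax + b. Substituting each data point gives a linear system:
  a + b = -2
  4a + b = 7
Solving the system yields a = 3, b = -5.
So q(x) = 3x - 5.
Check: q(4) = 7. ✓

q(x) = 3x - 5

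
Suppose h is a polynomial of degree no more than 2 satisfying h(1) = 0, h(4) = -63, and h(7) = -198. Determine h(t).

Using the Lagrange interpolation formula with nodes 1, 4, 7:
  L_0(t) = (t - 4)(t - 7) / 18
  L_1(t) = (t - 1)(t - 7) / -9
  L_2(t) = (t - 1)(t - 4) / 18
Then h(t) = 0·L_0(t) - 63·L_1(t) - 198·L_2(t).
Expanding and collecting terms gives h(t) = -4t^2 - t + 5.
Check: h(7) = -198. ✓

h(t) = -4t^2 - t + 5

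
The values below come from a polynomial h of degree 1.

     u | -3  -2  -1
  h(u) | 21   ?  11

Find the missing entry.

16

On equispaced nodes a degree-1 polynomial has vanishing second forward difference, so
  h(-3) - 2·h(-2) + h(-1) = 0.
Substituting the known values and solving for h(-2):
  -2·h(-2) = -32
  h(-2) = 16.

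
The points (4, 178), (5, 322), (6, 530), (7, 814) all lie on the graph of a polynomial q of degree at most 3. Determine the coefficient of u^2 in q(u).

2

Write q(u) = au^3 + bu^2 + cu + d. Substituting each data point gives a linear system:
  64a + 16b + 4c + d = 178
  125a + 25b + 5c + d = 322
  216a + 36b + 6c + d = 530
  343a + 49b + 7c + d = 814
Solving the system yields a = 2, b = 2, c = 4, d = 2.
So q(u) = 2u^3 + 2u^2 + 4u + 2.
The coefficient of u^2 is 2.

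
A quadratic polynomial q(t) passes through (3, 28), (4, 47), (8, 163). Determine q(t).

q(t) = 2t^2 + 5t - 5

Using the Lagrange interpolation formula with nodes 3, 4, 8:
  L_0(t) = (t - 4)(t - 8) / 5
  L_1(t) = (t - 3)(t - 8) / -4
  L_2(t) = (t - 3)(t - 4) / 20
Then q(t) = 28·L_0(t) + 47·L_1(t) + 163·L_2(t).
Expanding and collecting terms gives q(t) = 2t² + 5t - 5.
Check: q(8) = 163. ✓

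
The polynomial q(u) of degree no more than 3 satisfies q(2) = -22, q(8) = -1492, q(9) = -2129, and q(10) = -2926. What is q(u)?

q(u) = -3u^3 + u^2 - 3u + 4

Write q(u) = au^3 + bu^2 + cu + d. Substituting each data point gives a linear system:
  8a + 4b + 2c + d = -22
  512a + 64b + 8c + d = -1492
  729a + 81b + 9c + d = -2129
  1000a + 100b + 10c + d = -2926
Solving the system yields a = -3, b = 1, c = -3, d = 4.
So q(u) = -3u^3 + u^2 - 3u + 4.
Check: q(10) = -2926. ✓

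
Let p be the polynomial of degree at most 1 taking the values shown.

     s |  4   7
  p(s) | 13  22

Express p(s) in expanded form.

p(s) = 3s + 1

Write p(s) = as + b. Substituting each data point gives a linear system:
  4a + b = 13
  7a + b = 22
Solving the system yields a = 3, b = 1.
So p(s) = 3s + 1.
Check: p(7) = 22. ✓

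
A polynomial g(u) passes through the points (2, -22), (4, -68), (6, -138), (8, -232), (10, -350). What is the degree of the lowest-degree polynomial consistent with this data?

Forward differences of the values at u = 2, 4, 6, 8, 10:
  g  : -22  -68  -138  -232  -350
  Δ  : -46  -70  -94  -118
  Δ^2: -24  -24  -24
  Δ^3: 0  0
  Δ^4: 0
The second differences are constant (-24) and nonzero, while all higher differences vanish, so the minimal degree is 2.

2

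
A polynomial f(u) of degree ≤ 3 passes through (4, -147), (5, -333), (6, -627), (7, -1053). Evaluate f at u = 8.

Write f(u) = au^3 + bu^2 + cu + d. Substituting each data point gives a linear system:
  64a + 16b + 4c + d = -147
  125a + 25b + 5c + d = -333
  216a + 36b + 6c + d = -627
  343a + 49b + 7c + d = -1053
Solving the system yields a = -4, b = 6, c = 4, d = -3.
So f(u) = -4u^3 + 6u^2 + 4u - 3.
Then f(8) = -1635.

-1635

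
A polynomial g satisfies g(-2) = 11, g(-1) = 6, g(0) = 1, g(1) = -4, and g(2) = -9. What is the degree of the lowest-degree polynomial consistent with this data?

1

Forward differences of the values at t = -2, -1, 0, 1, 2:
  g  : 11  6  1  -4  -9
  Δ  : -5  -5  -5  -5
  Δ^2: 0  0  0
  Δ^3: 0  0
  Δ^4: 0
The first differences are constant (-5) and nonzero, while all higher differences vanish, so the minimal degree is 1.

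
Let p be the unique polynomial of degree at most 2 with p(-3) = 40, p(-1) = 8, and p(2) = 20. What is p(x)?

Using the Lagrange interpolation formula with nodes -3, -1, 2:
  L_0(x) = (x + 1)(x - 2) / 10
  L_1(x) = (x + 3)(x - 2) / -6
  L_2(x) = (x + 3)(x + 1) / 15
Then p(x) = 40·L_0(x) + 8·L_1(x) + 20·L_2(x).
Expanding and collecting terms gives p(x) = 4x² + 4.
Check: p(2) = 20. ✓

p(x) = 4x^2 + 4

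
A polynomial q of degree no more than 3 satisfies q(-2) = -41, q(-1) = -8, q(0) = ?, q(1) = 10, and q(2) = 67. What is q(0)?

-3

The 4 known points determine the degree-3 polynomial uniquely.
Write q(n) = an^3 + bn^2 + cn + d. Substituting each data point gives a linear system:
  -8a + 4b - 2c + d = -41
  -a + b - c + d = -8
  a + b + c + d = 10
  8a + 4b + 2c + d = 67
Solving the system yields a = 6, b = 4, c = 3, d = -3.
So q(n) = 6n³ + 4n² + 3n - 3.
Then q(0) = -3.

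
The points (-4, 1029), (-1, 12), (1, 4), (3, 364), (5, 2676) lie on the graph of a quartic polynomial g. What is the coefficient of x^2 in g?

Write g(x) = ax^4 + bx^3 + cx^2 + dx + e. Substituting each data point gives a linear system:
  256a - 64b + 16c - 4d + e = 1029
  a - b + c - d + e = 12
  a + b + c + d + e = 4
  81a + 27b + 9c + 3d + e = 364
  625a + 125b + 25c + 5d + e = 2676
Solving the system yields a = 4, b = 1, c = 3, d = -5, e = 1.
So g(x) = 4x^4 + x^3 + 3x^2 - 5x + 1.
The coefficient of x^2 is 3.

3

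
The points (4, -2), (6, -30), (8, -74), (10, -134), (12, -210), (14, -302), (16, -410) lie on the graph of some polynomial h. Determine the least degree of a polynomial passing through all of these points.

Forward differences of the values at u = 4, 6, 8, 10, 12, 14, 16:
  h  : -2  -30  -74  -134  -210  -302  -410
  Δ  : -28  -44  -60  -76  -92  -108
  Δ^2: -16  -16  -16  -16  -16
  Δ^3: 0  0  0  0
  Δ^4: 0  0  0
  Δ^5: 0  0
  Δ^6: 0
The second differences are constant (-16) and nonzero, while all higher differences vanish, so the minimal degree is 2.

2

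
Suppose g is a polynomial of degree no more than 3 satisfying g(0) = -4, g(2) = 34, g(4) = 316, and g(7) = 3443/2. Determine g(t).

g(t) = 5t^3 + (1/2)t^2 - 2t - 4

Using the Lagrange interpolation formula with nodes 0, 2, 4, 7:
  L_0(t) = (t - 2)(t - 4)(t - 7) / -56
  L_1(t) = t(t - 4)(t - 7) / 20
  L_2(t) = t(t - 2)(t - 7) / -24
  L_3(t) = t(t - 2)(t - 4) / 105
Then g(t) = -4·L_0(t) + 34·L_1(t) + 316·L_2(t) + 3443/2·L_3(t).
Expanding and collecting terms gives g(t) = 5t^3 + (1/2)t^2 - 2t - 4.
Check: g(2) = 34. ✓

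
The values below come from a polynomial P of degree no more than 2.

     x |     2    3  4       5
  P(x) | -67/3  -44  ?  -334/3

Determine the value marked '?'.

On equispaced nodes a degree-2 polynomial has vanishing third forward difference, so
  - P(2) + 3·P(3) - 3·P(4) + P(5) = 0.
Substituting the known values and solving for P(4):
  -3·P(4) = 221
  P(4) = -221/3.

-221/3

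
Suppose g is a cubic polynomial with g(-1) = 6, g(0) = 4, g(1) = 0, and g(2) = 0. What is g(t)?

Write g(t) = at^3 + bt^2 + ct + d. Substituting each data point gives a linear system:
  -a + b - c + d = 6
  d = 4
  a + b + c + d = 0
  8a + 4b + 2c + d = 0
Solving the system yields a = 1, b = -1, c = -4, d = 4.
So g(t) = t^3 - t^2 - 4t + 4.
Check: g(2) = 0. ✓

g(t) = t^3 - t^2 - 4t + 4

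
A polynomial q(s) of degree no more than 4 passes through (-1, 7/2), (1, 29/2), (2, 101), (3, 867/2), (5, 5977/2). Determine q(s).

Write q(s) = as^4 + bs^3 + cs^2 + ds + e. Substituting each data point gives a linear system:
  a - b + c - d + e = 7/2
  a + b + c + d + e = 29/2
  16a + 8b + 4c + 2d + e = 101
  81a + 27b + 9c + 3d + e = 867/2
  625a + 125b + 25c + 5d + e = 5977/2
Solving the system yields a = 4, b = 4, c = -1, d = 3/2, e = 6.
So q(s) = 4s^4 + 4s^3 - s^2 + (3/2)s + 6.
Check: q(3) = 867/2. ✓

q(s) = 4s^4 + 4s^3 - s^2 + (3/2)s + 6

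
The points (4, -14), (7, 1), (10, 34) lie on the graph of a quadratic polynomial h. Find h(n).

Write h(n) = an^2 + bn + c. Substituting each data point gives a linear system:
  16a + 4b + c = -14
  49a + 7b + c = 1
  100a + 10b + c = 34
Solving the system yields a = 1, b = -6, c = -6.
So h(n) = n^2 - 6n - 6.
Check: h(7) = 1. ✓

h(n) = n^2 - 6n - 6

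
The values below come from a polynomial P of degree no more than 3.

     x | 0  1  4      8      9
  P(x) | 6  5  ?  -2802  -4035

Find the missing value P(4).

The 4 known points determine the degree-3 polynomial uniquely.
Write P(x) = ax^3 + bx^2 + cx + d. Substituting each data point gives a linear system:
  d = 6
  a + b + c + d = 5
  512a + 64b + 8c + d = -2802
  729a + 81b + 9c + d = -4035
Solving the system yields a = -6, b = 4, c = 1, d = 6.
So P(x) = -6x^3 + 4x^2 + x + 6.
Then P(4) = -310.

-310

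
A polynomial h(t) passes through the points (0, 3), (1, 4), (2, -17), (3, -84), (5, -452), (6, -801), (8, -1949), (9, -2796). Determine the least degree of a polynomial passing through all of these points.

Divided differences on the nodes 0, 1, 2, 3, 5, 6, 8, 9:
  order 0: 3  4  -17  -84  -452  -801  -1949  -2796
  order 1: 1  -21  -67  -184  -349  -574  -847
  order 2: -11  -23  -39  -55  -75  -91
  order 3: -4  -4  -4  -4  -4
  order 4: 0  0  0  0
  order 5: 0  0  0
  order 6: 0  0
  order 7: 0
The order-3 divided differences are all -4 (nonzero) and every higher order vanishes, so the data lies on a polynomial of degree exactly 3.

3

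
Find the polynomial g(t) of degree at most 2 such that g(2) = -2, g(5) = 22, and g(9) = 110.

g(t) = 2t^2 - 6t + 2

Write g(t) = at^2 + bt + c. Substituting each data point gives a linear system:
  4a + 2b + c = -2
  25a + 5b + c = 22
  81a + 9b + c = 110
Solving the system yields a = 2, b = -6, c = 2.
So g(t) = 2t² - 6t + 2.
Check: g(2) = -2. ✓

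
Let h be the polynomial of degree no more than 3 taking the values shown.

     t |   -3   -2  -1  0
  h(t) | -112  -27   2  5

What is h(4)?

357

Write h(t) = at^3 + bt^2 + ct + d. Substituting each data point gives a linear system:
  -27a + 9b - 3c + d = -112
  -8a + 4b - 2c + d = -27
  -a + b - c + d = 2
  d = 5
Solving the system yields a = 5, b = 2, c = 0, d = 5.
So h(t) = 5t^3 + 2t^2 + 5.
Then h(4) = 357.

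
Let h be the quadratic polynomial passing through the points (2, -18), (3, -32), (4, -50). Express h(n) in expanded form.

h(n) = -2n^2 - 4n - 2

Using the Lagrange interpolation formula with nodes 2, 3, 4:
  L_0(n) = (n - 3)(n - 4) / 2
  L_1(n) = (n - 2)(n - 4) / -1
  L_2(n) = (n - 2)(n - 3) / 2
Then h(n) = -18·L_0(n) - 32·L_1(n) - 50·L_2(n).
Expanding and collecting terms gives h(n) = -2n^2 - 4n - 2.
Check: h(2) = -18. ✓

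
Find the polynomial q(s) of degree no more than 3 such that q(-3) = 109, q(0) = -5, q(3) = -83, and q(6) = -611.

q(s) = -3s^3 + 2s^2 - 5s - 5

Using the Lagrange interpolation formula with nodes -3, 0, 3, 6:
  L_0(s) = s(s - 3)(s - 6) / -162
  L_1(s) = (s + 3)(s - 3)(s - 6) / 54
  L_2(s) = (s + 3)s(s - 6) / -54
  L_3(s) = (s + 3)s(s - 3) / 162
Then q(s) = 109·L_0(s) - 5·L_1(s) - 83·L_2(s) - 611·L_3(s).
Expanding and collecting terms gives q(s) = -3s^3 + 2s^2 - 5s - 5.
Check: q(0) = -5. ✓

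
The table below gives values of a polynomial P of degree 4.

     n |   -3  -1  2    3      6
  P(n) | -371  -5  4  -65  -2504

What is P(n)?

Write P(n) = an^4 + bn^3 + cn^2 + dn + e. Substituting each data point gives a linear system:
  81a - 27b + 9c - 3d + e = -371
  a - b + c - d + e = -5
  16a + 8b + 4c + 2d + e = 4
  81a + 27b + 9c + 3d + e = -65
  1296a + 216b + 36c + 6d + e = -2504
Solving the system yields a = -3, b = 6, c = 3, d = -3, e = -2.
So P(n) = -3n⁴ + 6n³ + 3n² - 3n - 2.
Check: P(3) = -65. ✓

P(n) = -3n^4 + 6n^3 + 3n^2 - 3n - 2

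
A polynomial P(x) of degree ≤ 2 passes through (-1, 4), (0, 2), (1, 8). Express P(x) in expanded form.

P(x) = 4x^2 + 2x + 2

Using the Lagrange interpolation formula with nodes -1, 0, 1:
  L_0(x) = x(x - 1) / 2
  L_1(x) = (x + 1)(x - 1) / -1
  L_2(x) = (x + 1)x / 2
Then P(x) = 4·L_0(x) + 2·L_1(x) + 8·L_2(x).
Expanding and collecting terms gives P(x) = 4x² + 2x + 2.
Check: P(1) = 8. ✓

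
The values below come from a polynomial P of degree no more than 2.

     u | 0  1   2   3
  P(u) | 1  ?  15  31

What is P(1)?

On equispaced nodes a degree-2 polynomial has vanishing third forward difference, so
  - P(0) + 3·P(1) - 3·P(2) + P(3) = 0.
Substituting the known values and solving for P(1):
  3·P(1) = 15
  P(1) = 5.

5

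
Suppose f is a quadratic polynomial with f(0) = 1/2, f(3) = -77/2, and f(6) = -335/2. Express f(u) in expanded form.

f(u) = -5u^2 + 2u + 1/2

Using the Lagrange interpolation formula with nodes 0, 3, 6:
  L_0(u) = (u - 3)(u - 6) / 18
  L_1(u) = u(u - 6) / -9
  L_2(u) = u(u - 3) / 18
Then f(u) = 1/2·L_0(u) - 77/2·L_1(u) - 335/2·L_2(u).
Expanding and collecting terms gives f(u) = -5u² + 2u + 1/2.
Check: f(3) = -77/2. ✓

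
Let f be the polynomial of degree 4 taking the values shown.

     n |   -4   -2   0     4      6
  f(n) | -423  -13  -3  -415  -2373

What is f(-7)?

Write f(n) = an^4 + bn^3 + cn^2 + dn + e. Substituting each data point gives a linear system:
  256a - 64b + 16c - 4d + e = -423
  16a - 8b + 4c - 2d + e = -13
  e = -3
  256a + 64b + 16c + 4d + e = -415
  1296a + 216b + 36c + 6d + e = -2373
Solving the system yields a = -2, b = 0, c = 6, d = 1, e = -3.
So f(n) = -2n⁴ + 6n² + n - 3.
Then f(-7) = -4518.

-4518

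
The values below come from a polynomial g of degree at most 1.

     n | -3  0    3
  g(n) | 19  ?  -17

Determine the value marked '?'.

1

The 2 known points determine the degree-1 polynomial uniquely.
Write g(n) = an + b. Substituting each data point gives a linear system:
  -3a + b = 19
  3a + b = -17
Solving the system yields a = -6, b = 1.
So g(n) = -6n + 1.
Then g(0) = 1.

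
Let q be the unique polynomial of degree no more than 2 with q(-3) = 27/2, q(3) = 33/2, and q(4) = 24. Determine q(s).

Using the Lagrange interpolation formula with nodes -3, 3, 4:
  L_0(s) = (s - 3)(s - 4) / 42
  L_1(s) = (s + 3)(s - 4) / -6
  L_2(s) = (s + 3)(s - 3) / 7
Then q(s) = 27/2·L_0(s) + 33/2·L_1(s) + 24·L_2(s).
Expanding and collecting terms gives q(s) = s² + (1/2)s + 6.
Check: q(-3) = 27/2. ✓

q(s) = s^2 + (1/2)s + 6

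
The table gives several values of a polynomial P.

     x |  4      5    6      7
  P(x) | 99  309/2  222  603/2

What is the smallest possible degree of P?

2

Forward differences of the values at x = 4, 5, 6, 7:
  P  : 99  309/2  222  603/2
  Δ  : 111/2  135/2  159/2
  Δ^2: 12  12
  Δ^3: 0
The second differences are constant (12) and nonzero, while all higher differences vanish, so the minimal degree is 2.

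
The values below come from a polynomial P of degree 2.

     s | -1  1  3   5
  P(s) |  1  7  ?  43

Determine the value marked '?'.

21

The 3 known points determine the degree-2 polynomial uniquely.
Write P(s) = as^2 + bs + c. Substituting each data point gives a linear system:
  a - b + c = 1
  a + b + c = 7
  25a + 5b + c = 43
Solving the system yields a = 1, b = 3, c = 3.
So P(s) = s² + 3s + 3.
Then P(3) = 21.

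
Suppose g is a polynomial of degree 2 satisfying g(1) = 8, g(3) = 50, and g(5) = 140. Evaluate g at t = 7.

Using the Lagrange interpolation formula with nodes 1, 3, 5:
  L_0(t) = (t - 3)(t - 5) / 8
  L_1(t) = (t - 1)(t - 5) / -4
  L_2(t) = (t - 1)(t - 3) / 8
Then g(t) = 8·L_0(t) + 50·L_1(t) + 140·L_2(t).
Expanding and collecting terms gives g(t) = 6t² - 3t + 5.
Evaluating at t = 7: g(7) = 278.

278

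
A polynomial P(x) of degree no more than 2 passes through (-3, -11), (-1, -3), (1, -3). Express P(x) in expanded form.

P(x) = -x^2 - 2

Write P(x) = ax^2 + bx + c. Substituting each data point gives a linear system:
  9a - 3b + c = -11
  a - b + c = -3
  a + b + c = -3
Solving the system yields a = -1, b = 0, c = -2.
So P(x) = -x^2 - 2.
Check: P(-1) = -3. ✓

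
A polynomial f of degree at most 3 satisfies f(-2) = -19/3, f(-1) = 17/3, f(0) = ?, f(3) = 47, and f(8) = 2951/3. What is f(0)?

5

The 4 known points determine the degree-3 polynomial uniquely.
Write f(s) = as^3 + bs^2 + cs + d. Substituting each data point gives a linear system:
  -8a + 4b - 2c + d = -19/3
  -a + b - c + d = 17/3
  27a + 9b + 3c + d = 47
  512a + 64b + 8c + d = 2951/3
Solving the system yields a = 2, b = -1/3, c = -3, d = 5.
So f(s) = 2s^3 - (1/3)s^2 - 3s + 5.
Then f(0) = 5.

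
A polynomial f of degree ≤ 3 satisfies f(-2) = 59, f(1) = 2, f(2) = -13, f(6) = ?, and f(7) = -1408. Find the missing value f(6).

The 4 known points determine the degree-3 polynomial uniquely.
Write f(s) = as^3 + bs^2 + cs + d. Substituting each data point gives a linear system:
  -8a + 4b - 2c + d = 59
  a + b + c + d = 2
  8a + 4b + 2c + d = -13
  343a + 49b + 7c + d = -1408
Solving the system yields a = -5, b = 6, c = 2, d = -1.
So f(s) = -5s^3 + 6s^2 + 2s - 1.
Then f(6) = -853.

-853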